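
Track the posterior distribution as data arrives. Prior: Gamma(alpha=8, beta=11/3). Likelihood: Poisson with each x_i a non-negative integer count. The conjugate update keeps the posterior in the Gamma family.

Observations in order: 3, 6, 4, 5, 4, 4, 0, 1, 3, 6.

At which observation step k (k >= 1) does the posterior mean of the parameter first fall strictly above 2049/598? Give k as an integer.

k = 5

obs 1: x=3 → posterior Gamma(11, 14/3)
obs 2: x=6 → posterior Gamma(17, 17/3)
obs 3: x=4 → posterior Gamma(21, 20/3)
obs 4: x=5 → posterior Gamma(26, 23/3)
obs 5: x=4 → posterior Gamma(30, 26/3)
obs 6: x=4 → posterior Gamma(34, 29/3)
obs 7: x=0 → posterior Gamma(34, 32/3)
obs 8: x=1 → posterior Gamma(35, 35/3)
obs 9: x=3 → posterior Gamma(38, 38/3)
obs 10: x=6 → posterior Gamma(44, 41/3)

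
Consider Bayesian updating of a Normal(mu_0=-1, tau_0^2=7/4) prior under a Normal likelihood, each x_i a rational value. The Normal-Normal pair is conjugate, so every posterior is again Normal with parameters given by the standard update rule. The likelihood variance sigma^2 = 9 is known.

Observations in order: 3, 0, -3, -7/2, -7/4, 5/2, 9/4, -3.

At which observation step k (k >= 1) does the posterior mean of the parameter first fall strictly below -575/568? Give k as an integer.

obs 1: x=3 → posterior Normal(-15/43, 63/43)
obs 2: x=0 → posterior Normal(-3/10, 63/50)
obs 3: x=-3 → posterior Normal(-12/19, 21/19)
obs 4: x=-7/2 → posterior Normal(-121/128, 63/64)
obs 5: x=-7/4 → posterior Normal(-291/284, 63/71)
obs 6: x=5/2 → posterior Normal(-17/24, 21/26)
obs 7: x=9/4 → posterior Normal(-79/170, 63/85)
obs 8: x=-3 → posterior Normal(-121/184, 63/92)

k = 5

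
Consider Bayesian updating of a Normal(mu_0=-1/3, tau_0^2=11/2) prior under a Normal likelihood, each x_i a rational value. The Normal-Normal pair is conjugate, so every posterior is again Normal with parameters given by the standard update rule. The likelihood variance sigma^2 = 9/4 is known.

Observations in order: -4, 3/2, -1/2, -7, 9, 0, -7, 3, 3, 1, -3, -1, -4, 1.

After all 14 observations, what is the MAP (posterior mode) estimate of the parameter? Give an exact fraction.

-179/317

obs 1: x=-4 → posterior Normal(-91/31, 99/62)
obs 2: x=3/2 → posterior Normal(-58/53, 99/106)
obs 3: x=-1/2 → posterior Normal(-23/25, 33/50)
obs 4: x=-7 → posterior Normal(-223/97, 99/194)
obs 5: x=9 → posterior Normal(-25/119, 99/238)
obs 6: x=0 → posterior Normal(-25/141, 33/94)
obs 7: x=-7 → posterior Normal(-179/163, 99/326)
obs 8: x=3 → posterior Normal(-113/185, 99/370)
obs 9: x=3 → posterior Normal(-47/207, 11/46)
obs 10: x=1 → posterior Normal(-25/229, 99/458)
obs 11: x=-3 → posterior Normal(-91/251, 99/502)
obs 12: x=-1 → posterior Normal(-113/273, 33/182)
obs 13: x=-4 → posterior Normal(-201/295, 99/590)
obs 14: x=1 → posterior Normal(-179/317, 99/634)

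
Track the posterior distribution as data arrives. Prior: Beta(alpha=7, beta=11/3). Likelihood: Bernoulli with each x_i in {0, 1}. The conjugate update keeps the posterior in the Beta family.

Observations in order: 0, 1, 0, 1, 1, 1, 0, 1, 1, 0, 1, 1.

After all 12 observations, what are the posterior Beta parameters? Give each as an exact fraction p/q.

obs 1: x=0 → posterior Beta(7, 14/3)
obs 2: x=1 → posterior Beta(8, 14/3)
obs 3: x=0 → posterior Beta(8, 17/3)
obs 4: x=1 → posterior Beta(9, 17/3)
obs 5: x=1 → posterior Beta(10, 17/3)
obs 6: x=1 → posterior Beta(11, 17/3)
obs 7: x=0 → posterior Beta(11, 20/3)
obs 8: x=1 → posterior Beta(12, 20/3)
obs 9: x=1 → posterior Beta(13, 20/3)
obs 10: x=0 → posterior Beta(13, 23/3)
obs 11: x=1 → posterior Beta(14, 23/3)
obs 12: x=1 → posterior Beta(15, 23/3)

alpha=15, beta=23/3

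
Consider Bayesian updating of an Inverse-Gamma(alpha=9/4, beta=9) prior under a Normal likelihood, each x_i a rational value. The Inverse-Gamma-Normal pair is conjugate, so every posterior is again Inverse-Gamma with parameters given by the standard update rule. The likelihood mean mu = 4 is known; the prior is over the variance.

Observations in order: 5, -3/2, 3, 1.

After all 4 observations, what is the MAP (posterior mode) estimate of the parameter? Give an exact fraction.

obs 1: x=5 → posterior Inverse-Gamma(11/4, 19/2)
obs 2: x=-3/2 → posterior Inverse-Gamma(13/4, 197/8)
obs 3: x=3 → posterior Inverse-Gamma(15/4, 201/8)
obs 4: x=1 → posterior Inverse-Gamma(17/4, 237/8)

79/14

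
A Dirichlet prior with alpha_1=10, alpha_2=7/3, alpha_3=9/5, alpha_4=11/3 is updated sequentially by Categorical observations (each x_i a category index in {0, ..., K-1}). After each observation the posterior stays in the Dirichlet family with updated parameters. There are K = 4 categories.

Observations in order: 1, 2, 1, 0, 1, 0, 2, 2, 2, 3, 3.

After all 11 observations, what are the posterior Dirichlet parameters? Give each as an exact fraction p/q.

alpha_1=12, alpha_2=16/3, alpha_3=29/5, alpha_4=17/3

obs 1: x=1 → posterior Dirichlet(10, 10/3, 9/5, 11/3)
obs 2: x=2 → posterior Dirichlet(10, 10/3, 14/5, 11/3)
obs 3: x=1 → posterior Dirichlet(10, 13/3, 14/5, 11/3)
obs 4: x=0 → posterior Dirichlet(11, 13/3, 14/5, 11/3)
obs 5: x=1 → posterior Dirichlet(11, 16/3, 14/5, 11/3)
obs 6: x=0 → posterior Dirichlet(12, 16/3, 14/5, 11/3)
obs 7: x=2 → posterior Dirichlet(12, 16/3, 19/5, 11/3)
obs 8: x=2 → posterior Dirichlet(12, 16/3, 24/5, 11/3)
obs 9: x=2 → posterior Dirichlet(12, 16/3, 29/5, 11/3)
obs 10: x=3 → posterior Dirichlet(12, 16/3, 29/5, 14/3)
obs 11: x=3 → posterior Dirichlet(12, 16/3, 29/5, 17/3)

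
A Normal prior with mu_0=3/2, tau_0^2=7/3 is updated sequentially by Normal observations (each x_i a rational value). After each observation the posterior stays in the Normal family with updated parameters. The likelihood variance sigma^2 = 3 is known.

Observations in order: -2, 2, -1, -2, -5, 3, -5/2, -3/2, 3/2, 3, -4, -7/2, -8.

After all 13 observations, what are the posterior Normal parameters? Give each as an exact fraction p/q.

obs 1: x=-2 → posterior Normal(-1/32, 21/16)
obs 2: x=2 → posterior Normal(27/46, 21/23)
obs 3: x=-1 → posterior Normal(13/60, 7/10)
obs 4: x=-2 → posterior Normal(-15/74, 21/37)
obs 5: x=-5 → posterior Normal(-85/88, 21/44)
obs 6: x=3 → posterior Normal(-43/102, 7/17)
obs 7: x=-5/2 → posterior Normal(-39/58, 21/58)
obs 8: x=-3/2 → posterior Normal(-99/130, 21/65)
obs 9: x=3/2 → posterior Normal(-13/24, 7/24)
obs 10: x=3 → posterior Normal(-18/79, 21/79)
obs 11: x=-4 → posterior Normal(-23/43, 21/86)
obs 12: x=-7/2 → posterior Normal(-47/62, 7/31)
obs 13: x=-8 → posterior Normal(-253/200, 21/100)

mu_0=-253/200, tau_0^2=21/100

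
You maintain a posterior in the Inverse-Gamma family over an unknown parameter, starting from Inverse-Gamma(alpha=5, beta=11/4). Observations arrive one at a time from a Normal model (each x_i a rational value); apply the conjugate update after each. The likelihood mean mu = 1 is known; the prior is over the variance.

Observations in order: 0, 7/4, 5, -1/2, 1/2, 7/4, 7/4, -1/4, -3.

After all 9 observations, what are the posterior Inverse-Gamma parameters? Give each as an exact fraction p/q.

alpha=19/2, beta=177/8

obs 1: x=0 → posterior Inverse-Gamma(11/2, 13/4)
obs 2: x=7/4 → posterior Inverse-Gamma(6, 113/32)
obs 3: x=5 → posterior Inverse-Gamma(13/2, 369/32)
obs 4: x=-1/2 → posterior Inverse-Gamma(7, 405/32)
obs 5: x=1/2 → posterior Inverse-Gamma(15/2, 409/32)
obs 6: x=7/4 → posterior Inverse-Gamma(8, 209/16)
obs 7: x=7/4 → posterior Inverse-Gamma(17/2, 427/32)
obs 8: x=-1/4 → posterior Inverse-Gamma(9, 113/8)
obs 9: x=-3 → posterior Inverse-Gamma(19/2, 177/8)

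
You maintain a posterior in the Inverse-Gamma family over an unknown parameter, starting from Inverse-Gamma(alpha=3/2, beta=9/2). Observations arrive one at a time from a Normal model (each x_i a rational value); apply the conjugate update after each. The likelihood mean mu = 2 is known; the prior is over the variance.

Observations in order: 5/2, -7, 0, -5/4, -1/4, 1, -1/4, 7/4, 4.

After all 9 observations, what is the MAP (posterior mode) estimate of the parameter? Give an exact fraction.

60/7

obs 1: x=5/2 → posterior Inverse-Gamma(2, 37/8)
obs 2: x=-7 → posterior Inverse-Gamma(5/2, 361/8)
obs 3: x=0 → posterior Inverse-Gamma(3, 377/8)
obs 4: x=-5/4 → posterior Inverse-Gamma(7/2, 1677/32)
obs 5: x=-1/4 → posterior Inverse-Gamma(4, 879/16)
obs 6: x=1 → posterior Inverse-Gamma(9/2, 887/16)
obs 7: x=-1/4 → posterior Inverse-Gamma(5, 1855/32)
obs 8: x=7/4 → posterior Inverse-Gamma(11/2, 58)
obs 9: x=4 → posterior Inverse-Gamma(6, 60)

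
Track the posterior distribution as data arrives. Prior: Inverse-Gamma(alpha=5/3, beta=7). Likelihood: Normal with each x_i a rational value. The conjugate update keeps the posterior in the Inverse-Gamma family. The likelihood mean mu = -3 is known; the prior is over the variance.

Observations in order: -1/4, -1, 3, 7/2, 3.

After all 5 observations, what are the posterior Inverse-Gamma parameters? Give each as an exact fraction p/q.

obs 1: x=-1/4 → posterior Inverse-Gamma(13/6, 345/32)
obs 2: x=-1 → posterior Inverse-Gamma(8/3, 409/32)
obs 3: x=3 → posterior Inverse-Gamma(19/6, 985/32)
obs 4: x=7/2 → posterior Inverse-Gamma(11/3, 1661/32)
obs 5: x=3 → posterior Inverse-Gamma(25/6, 2237/32)

alpha=25/6, beta=2237/32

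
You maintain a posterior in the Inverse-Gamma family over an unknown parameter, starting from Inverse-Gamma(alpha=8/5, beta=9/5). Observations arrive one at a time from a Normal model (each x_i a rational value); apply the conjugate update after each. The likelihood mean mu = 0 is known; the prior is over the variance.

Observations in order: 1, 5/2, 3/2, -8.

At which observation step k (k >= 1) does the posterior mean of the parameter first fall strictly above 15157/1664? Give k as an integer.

obs 1: x=1 → posterior Inverse-Gamma(21/10, 23/10)
obs 2: x=5/2 → posterior Inverse-Gamma(13/5, 217/40)
obs 3: x=3/2 → posterior Inverse-Gamma(31/10, 131/20)
obs 4: x=-8 → posterior Inverse-Gamma(18/5, 771/20)

k = 4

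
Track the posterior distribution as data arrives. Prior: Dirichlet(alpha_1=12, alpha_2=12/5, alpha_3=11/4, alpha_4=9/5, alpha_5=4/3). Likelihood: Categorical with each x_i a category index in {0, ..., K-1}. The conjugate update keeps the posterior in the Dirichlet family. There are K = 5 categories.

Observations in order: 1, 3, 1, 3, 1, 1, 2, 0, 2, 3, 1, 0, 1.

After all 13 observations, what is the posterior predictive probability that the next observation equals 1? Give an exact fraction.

obs 1: x=1 → posterior Dirichlet(12, 17/5, 11/4, 9/5, 4/3)
obs 2: x=3 → posterior Dirichlet(12, 17/5, 11/4, 14/5, 4/3)
obs 3: x=1 → posterior Dirichlet(12, 22/5, 11/4, 14/5, 4/3)
obs 4: x=3 → posterior Dirichlet(12, 22/5, 11/4, 19/5, 4/3)
obs 5: x=1 → posterior Dirichlet(12, 27/5, 11/4, 19/5, 4/3)
obs 6: x=1 → posterior Dirichlet(12, 32/5, 11/4, 19/5, 4/3)
obs 7: x=2 → posterior Dirichlet(12, 32/5, 15/4, 19/5, 4/3)
obs 8: x=0 → posterior Dirichlet(13, 32/5, 15/4, 19/5, 4/3)
obs 9: x=2 → posterior Dirichlet(13, 32/5, 19/4, 19/5, 4/3)
obs 10: x=3 → posterior Dirichlet(13, 32/5, 19/4, 24/5, 4/3)
obs 11: x=1 → posterior Dirichlet(13, 37/5, 19/4, 24/5, 4/3)
obs 12: x=0 → posterior Dirichlet(14, 37/5, 19/4, 24/5, 4/3)
obs 13: x=1 → posterior Dirichlet(14, 42/5, 19/4, 24/5, 4/3)

504/1997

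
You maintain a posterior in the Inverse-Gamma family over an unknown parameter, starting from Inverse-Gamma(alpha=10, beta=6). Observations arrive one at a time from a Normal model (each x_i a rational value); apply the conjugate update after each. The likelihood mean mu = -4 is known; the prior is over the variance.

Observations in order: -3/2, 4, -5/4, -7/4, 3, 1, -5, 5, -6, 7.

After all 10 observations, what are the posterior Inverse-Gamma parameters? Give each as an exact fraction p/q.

obs 1: x=-3/2 → posterior Inverse-Gamma(21/2, 73/8)
obs 2: x=4 → posterior Inverse-Gamma(11, 329/8)
obs 3: x=-5/4 → posterior Inverse-Gamma(23/2, 1437/32)
obs 4: x=-7/4 → posterior Inverse-Gamma(12, 759/16)
obs 5: x=3 → posterior Inverse-Gamma(25/2, 1151/16)
obs 6: x=1 → posterior Inverse-Gamma(13, 1351/16)
obs 7: x=-5 → posterior Inverse-Gamma(27/2, 1359/16)
obs 8: x=5 → posterior Inverse-Gamma(14, 2007/16)
obs 9: x=-6 → posterior Inverse-Gamma(29/2, 2039/16)
obs 10: x=7 → posterior Inverse-Gamma(15, 3007/16)

alpha=15, beta=3007/16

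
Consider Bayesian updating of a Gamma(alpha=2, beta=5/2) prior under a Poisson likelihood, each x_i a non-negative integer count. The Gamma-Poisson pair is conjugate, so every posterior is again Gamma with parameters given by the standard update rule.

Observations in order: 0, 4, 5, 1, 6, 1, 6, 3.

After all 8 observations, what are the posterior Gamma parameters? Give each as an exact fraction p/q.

alpha=28, beta=21/2

obs 1: x=0 → posterior Gamma(2, 7/2)
obs 2: x=4 → posterior Gamma(6, 9/2)
obs 3: x=5 → posterior Gamma(11, 11/2)
obs 4: x=1 → posterior Gamma(12, 13/2)
obs 5: x=6 → posterior Gamma(18, 15/2)
obs 6: x=1 → posterior Gamma(19, 17/2)
obs 7: x=6 → posterior Gamma(25, 19/2)
obs 8: x=3 → posterior Gamma(28, 21/2)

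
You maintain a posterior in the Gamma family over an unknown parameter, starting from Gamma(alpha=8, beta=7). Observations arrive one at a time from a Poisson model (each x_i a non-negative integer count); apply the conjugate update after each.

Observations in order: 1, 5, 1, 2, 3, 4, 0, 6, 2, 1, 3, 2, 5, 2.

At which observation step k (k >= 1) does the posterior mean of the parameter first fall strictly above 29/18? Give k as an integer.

k = 5

obs 1: x=1 → posterior Gamma(9, 8)
obs 2: x=5 → posterior Gamma(14, 9)
obs 3: x=1 → posterior Gamma(15, 10)
obs 4: x=2 → posterior Gamma(17, 11)
obs 5: x=3 → posterior Gamma(20, 12)
obs 6: x=4 → posterior Gamma(24, 13)
obs 7: x=0 → posterior Gamma(24, 14)
obs 8: x=6 → posterior Gamma(30, 15)
obs 9: x=2 → posterior Gamma(32, 16)
obs 10: x=1 → posterior Gamma(33, 17)
obs 11: x=3 → posterior Gamma(36, 18)
obs 12: x=2 → posterior Gamma(38, 19)
obs 13: x=5 → posterior Gamma(43, 20)
obs 14: x=2 → posterior Gamma(45, 21)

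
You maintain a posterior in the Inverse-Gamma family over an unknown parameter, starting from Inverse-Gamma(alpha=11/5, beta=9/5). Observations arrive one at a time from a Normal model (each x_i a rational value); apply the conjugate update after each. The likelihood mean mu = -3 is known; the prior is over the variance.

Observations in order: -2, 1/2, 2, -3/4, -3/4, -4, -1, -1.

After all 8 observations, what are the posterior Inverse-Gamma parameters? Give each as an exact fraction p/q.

alpha=31/5, beta=2439/80

obs 1: x=-2 → posterior Inverse-Gamma(27/10, 23/10)
obs 2: x=1/2 → posterior Inverse-Gamma(16/5, 337/40)
obs 3: x=2 → posterior Inverse-Gamma(37/10, 837/40)
obs 4: x=-3/4 → posterior Inverse-Gamma(21/5, 3753/160)
obs 5: x=-3/4 → posterior Inverse-Gamma(47/10, 2079/80)
obs 6: x=-4 → posterior Inverse-Gamma(26/5, 2119/80)
obs 7: x=-1 → posterior Inverse-Gamma(57/10, 2279/80)
obs 8: x=-1 → posterior Inverse-Gamma(31/5, 2439/80)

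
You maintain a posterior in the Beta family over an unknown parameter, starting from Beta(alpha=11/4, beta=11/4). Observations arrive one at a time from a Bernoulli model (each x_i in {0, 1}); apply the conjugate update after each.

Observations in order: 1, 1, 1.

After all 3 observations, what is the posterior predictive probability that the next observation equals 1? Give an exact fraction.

23/34

obs 1: x=1 → posterior Beta(15/4, 11/4)
obs 2: x=1 → posterior Beta(19/4, 11/4)
obs 3: x=1 → posterior Beta(23/4, 11/4)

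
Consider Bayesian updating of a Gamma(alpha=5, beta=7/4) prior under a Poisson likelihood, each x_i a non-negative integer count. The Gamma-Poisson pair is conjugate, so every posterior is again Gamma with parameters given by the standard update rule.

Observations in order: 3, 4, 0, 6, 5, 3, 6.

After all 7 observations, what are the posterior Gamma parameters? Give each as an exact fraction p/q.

alpha=32, beta=35/4

obs 1: x=3 → posterior Gamma(8, 11/4)
obs 2: x=4 → posterior Gamma(12, 15/4)
obs 3: x=0 → posterior Gamma(12, 19/4)
obs 4: x=6 → posterior Gamma(18, 23/4)
obs 5: x=5 → posterior Gamma(23, 27/4)
obs 6: x=3 → posterior Gamma(26, 31/4)
obs 7: x=6 → posterior Gamma(32, 35/4)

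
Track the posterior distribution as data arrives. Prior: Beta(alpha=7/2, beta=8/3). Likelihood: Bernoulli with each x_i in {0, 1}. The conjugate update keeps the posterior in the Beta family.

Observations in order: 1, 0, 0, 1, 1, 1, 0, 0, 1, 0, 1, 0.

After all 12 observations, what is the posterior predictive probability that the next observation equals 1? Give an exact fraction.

obs 1: x=1 → posterior Beta(9/2, 8/3)
obs 2: x=0 → posterior Beta(9/2, 11/3)
obs 3: x=0 → posterior Beta(9/2, 14/3)
obs 4: x=1 → posterior Beta(11/2, 14/3)
obs 5: x=1 → posterior Beta(13/2, 14/3)
obs 6: x=1 → posterior Beta(15/2, 14/3)
obs 7: x=0 → posterior Beta(15/2, 17/3)
obs 8: x=0 → posterior Beta(15/2, 20/3)
obs 9: x=1 → posterior Beta(17/2, 20/3)
obs 10: x=0 → posterior Beta(17/2, 23/3)
obs 11: x=1 → posterior Beta(19/2, 23/3)
obs 12: x=0 → posterior Beta(19/2, 26/3)

57/109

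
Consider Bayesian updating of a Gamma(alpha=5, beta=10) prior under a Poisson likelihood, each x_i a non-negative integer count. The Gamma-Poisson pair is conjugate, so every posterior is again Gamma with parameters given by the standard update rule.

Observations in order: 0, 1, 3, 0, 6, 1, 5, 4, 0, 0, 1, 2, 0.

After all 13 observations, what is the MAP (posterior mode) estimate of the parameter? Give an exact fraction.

obs 1: x=0 → posterior Gamma(5, 11)
obs 2: x=1 → posterior Gamma(6, 12)
obs 3: x=3 → posterior Gamma(9, 13)
obs 4: x=0 → posterior Gamma(9, 14)
obs 5: x=6 → posterior Gamma(15, 15)
obs 6: x=1 → posterior Gamma(16, 16)
obs 7: x=5 → posterior Gamma(21, 17)
obs 8: x=4 → posterior Gamma(25, 18)
obs 9: x=0 → posterior Gamma(25, 19)
obs 10: x=0 → posterior Gamma(25, 20)
obs 11: x=1 → posterior Gamma(26, 21)
obs 12: x=2 → posterior Gamma(28, 22)
obs 13: x=0 → posterior Gamma(28, 23)

27/23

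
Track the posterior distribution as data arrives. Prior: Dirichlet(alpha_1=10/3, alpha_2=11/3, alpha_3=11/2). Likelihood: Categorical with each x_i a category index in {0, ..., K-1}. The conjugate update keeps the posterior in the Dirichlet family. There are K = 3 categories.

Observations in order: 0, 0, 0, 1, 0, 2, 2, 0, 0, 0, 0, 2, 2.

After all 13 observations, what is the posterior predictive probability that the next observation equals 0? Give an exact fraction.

obs 1: x=0 → posterior Dirichlet(13/3, 11/3, 11/2)
obs 2: x=0 → posterior Dirichlet(16/3, 11/3, 11/2)
obs 3: x=0 → posterior Dirichlet(19/3, 11/3, 11/2)
obs 4: x=1 → posterior Dirichlet(19/3, 14/3, 11/2)
obs 5: x=0 → posterior Dirichlet(22/3, 14/3, 11/2)
obs 6: x=2 → posterior Dirichlet(22/3, 14/3, 13/2)
obs 7: x=2 → posterior Dirichlet(22/3, 14/3, 15/2)
obs 8: x=0 → posterior Dirichlet(25/3, 14/3, 15/2)
obs 9: x=0 → posterior Dirichlet(28/3, 14/3, 15/2)
obs 10: x=0 → posterior Dirichlet(31/3, 14/3, 15/2)
obs 11: x=0 → posterior Dirichlet(34/3, 14/3, 15/2)
obs 12: x=2 → posterior Dirichlet(34/3, 14/3, 17/2)
obs 13: x=2 → posterior Dirichlet(34/3, 14/3, 19/2)

4/9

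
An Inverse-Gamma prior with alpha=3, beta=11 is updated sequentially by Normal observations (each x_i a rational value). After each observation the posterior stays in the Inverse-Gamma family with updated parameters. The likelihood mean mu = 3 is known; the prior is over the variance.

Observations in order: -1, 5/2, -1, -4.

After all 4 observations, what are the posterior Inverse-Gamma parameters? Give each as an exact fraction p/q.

obs 1: x=-1 → posterior Inverse-Gamma(7/2, 19)
obs 2: x=5/2 → posterior Inverse-Gamma(4, 153/8)
obs 3: x=-1 → posterior Inverse-Gamma(9/2, 217/8)
obs 4: x=-4 → posterior Inverse-Gamma(5, 413/8)

alpha=5, beta=413/8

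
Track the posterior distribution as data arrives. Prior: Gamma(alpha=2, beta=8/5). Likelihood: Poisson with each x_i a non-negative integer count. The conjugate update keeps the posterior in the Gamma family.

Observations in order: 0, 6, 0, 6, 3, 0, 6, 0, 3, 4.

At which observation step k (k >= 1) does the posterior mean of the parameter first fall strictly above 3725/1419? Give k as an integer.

k = 7

obs 1: x=0 → posterior Gamma(2, 13/5)
obs 2: x=6 → posterior Gamma(8, 18/5)
obs 3: x=0 → posterior Gamma(8, 23/5)
obs 4: x=6 → posterior Gamma(14, 28/5)
obs 5: x=3 → posterior Gamma(17, 33/5)
obs 6: x=0 → posterior Gamma(17, 38/5)
obs 7: x=6 → posterior Gamma(23, 43/5)
obs 8: x=0 → posterior Gamma(23, 48/5)
obs 9: x=3 → posterior Gamma(26, 53/5)
obs 10: x=4 → posterior Gamma(30, 58/5)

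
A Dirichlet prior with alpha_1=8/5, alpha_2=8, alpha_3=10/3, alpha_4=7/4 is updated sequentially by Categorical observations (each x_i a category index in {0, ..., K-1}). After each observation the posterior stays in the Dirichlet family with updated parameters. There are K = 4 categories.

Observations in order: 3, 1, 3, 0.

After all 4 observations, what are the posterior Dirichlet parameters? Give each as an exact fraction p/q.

alpha_1=13/5, alpha_2=9, alpha_3=10/3, alpha_4=15/4

obs 1: x=3 → posterior Dirichlet(8/5, 8, 10/3, 11/4)
obs 2: x=1 → posterior Dirichlet(8/5, 9, 10/3, 11/4)
obs 3: x=3 → posterior Dirichlet(8/5, 9, 10/3, 15/4)
obs 4: x=0 → posterior Dirichlet(13/5, 9, 10/3, 15/4)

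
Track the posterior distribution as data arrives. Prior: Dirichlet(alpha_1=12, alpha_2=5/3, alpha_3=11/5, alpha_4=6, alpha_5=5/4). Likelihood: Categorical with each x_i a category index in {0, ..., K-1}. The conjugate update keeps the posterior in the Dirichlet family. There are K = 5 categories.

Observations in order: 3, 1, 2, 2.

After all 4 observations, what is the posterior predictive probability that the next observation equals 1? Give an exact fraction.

160/1627

obs 1: x=3 → posterior Dirichlet(12, 5/3, 11/5, 7, 5/4)
obs 2: x=1 → posterior Dirichlet(12, 8/3, 11/5, 7, 5/4)
obs 3: x=2 → posterior Dirichlet(12, 8/3, 16/5, 7, 5/4)
obs 4: x=2 → posterior Dirichlet(12, 8/3, 21/5, 7, 5/4)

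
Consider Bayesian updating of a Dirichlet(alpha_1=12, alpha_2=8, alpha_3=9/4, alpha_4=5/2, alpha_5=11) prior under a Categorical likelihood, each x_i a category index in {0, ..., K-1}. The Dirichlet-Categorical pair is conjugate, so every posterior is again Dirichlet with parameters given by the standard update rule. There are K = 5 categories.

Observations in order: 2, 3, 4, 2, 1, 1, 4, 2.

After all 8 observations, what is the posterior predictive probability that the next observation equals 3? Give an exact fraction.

2/25

obs 1: x=2 → posterior Dirichlet(12, 8, 13/4, 5/2, 11)
obs 2: x=3 → posterior Dirichlet(12, 8, 13/4, 7/2, 11)
obs 3: x=4 → posterior Dirichlet(12, 8, 13/4, 7/2, 12)
obs 4: x=2 → posterior Dirichlet(12, 8, 17/4, 7/2, 12)
obs 5: x=1 → posterior Dirichlet(12, 9, 17/4, 7/2, 12)
obs 6: x=1 → posterior Dirichlet(12, 10, 17/4, 7/2, 12)
obs 7: x=4 → posterior Dirichlet(12, 10, 17/4, 7/2, 13)
obs 8: x=2 → posterior Dirichlet(12, 10, 21/4, 7/2, 13)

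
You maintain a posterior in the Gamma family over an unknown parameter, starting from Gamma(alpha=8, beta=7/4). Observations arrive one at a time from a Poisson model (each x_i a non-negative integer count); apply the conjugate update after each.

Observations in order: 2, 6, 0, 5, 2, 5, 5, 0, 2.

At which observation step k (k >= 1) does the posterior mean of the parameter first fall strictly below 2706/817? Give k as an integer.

obs 1: x=2 → posterior Gamma(10, 11/4)
obs 2: x=6 → posterior Gamma(16, 15/4)
obs 3: x=0 → posterior Gamma(16, 19/4)
obs 4: x=5 → posterior Gamma(21, 23/4)
obs 5: x=2 → posterior Gamma(23, 27/4)
obs 6: x=5 → posterior Gamma(28, 31/4)
obs 7: x=5 → posterior Gamma(33, 35/4)
obs 8: x=0 → posterior Gamma(33, 39/4)
obs 9: x=2 → posterior Gamma(35, 43/4)

k = 9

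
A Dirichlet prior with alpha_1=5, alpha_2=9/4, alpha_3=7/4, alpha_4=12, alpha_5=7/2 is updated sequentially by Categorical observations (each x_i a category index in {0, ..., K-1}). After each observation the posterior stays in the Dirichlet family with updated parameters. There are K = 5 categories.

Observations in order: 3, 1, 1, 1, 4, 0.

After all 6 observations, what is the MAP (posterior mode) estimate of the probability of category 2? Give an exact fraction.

1/34

obs 1: x=3 → posterior Dirichlet(5, 9/4, 7/4, 13, 7/2)
obs 2: x=1 → posterior Dirichlet(5, 13/4, 7/4, 13, 7/2)
obs 3: x=1 → posterior Dirichlet(5, 17/4, 7/4, 13, 7/2)
obs 4: x=1 → posterior Dirichlet(5, 21/4, 7/4, 13, 7/2)
obs 5: x=4 → posterior Dirichlet(5, 21/4, 7/4, 13, 9/2)
obs 6: x=0 → posterior Dirichlet(6, 21/4, 7/4, 13, 9/2)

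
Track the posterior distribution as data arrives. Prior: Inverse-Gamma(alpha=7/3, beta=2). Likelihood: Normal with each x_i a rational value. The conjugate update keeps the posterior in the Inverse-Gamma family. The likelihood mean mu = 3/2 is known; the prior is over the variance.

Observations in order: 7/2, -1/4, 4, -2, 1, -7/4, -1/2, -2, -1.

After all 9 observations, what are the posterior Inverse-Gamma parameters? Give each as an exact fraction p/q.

alpha=41/6, beta=503/16

obs 1: x=7/2 → posterior Inverse-Gamma(17/6, 4)
obs 2: x=-1/4 → posterior Inverse-Gamma(10/3, 177/32)
obs 3: x=4 → posterior Inverse-Gamma(23/6, 277/32)
obs 4: x=-2 → posterior Inverse-Gamma(13/3, 473/32)
obs 5: x=1 → posterior Inverse-Gamma(29/6, 477/32)
obs 6: x=-7/4 → posterior Inverse-Gamma(16/3, 323/16)
obs 7: x=-1/2 → posterior Inverse-Gamma(35/6, 355/16)
obs 8: x=-2 → posterior Inverse-Gamma(19/3, 453/16)
obs 9: x=-1 → posterior Inverse-Gamma(41/6, 503/16)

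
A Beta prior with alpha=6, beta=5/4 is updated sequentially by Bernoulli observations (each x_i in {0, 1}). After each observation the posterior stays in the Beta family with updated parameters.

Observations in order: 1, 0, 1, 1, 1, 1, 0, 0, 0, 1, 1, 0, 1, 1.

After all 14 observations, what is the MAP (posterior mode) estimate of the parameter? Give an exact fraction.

8/11

obs 1: x=1 → posterior Beta(7, 5/4)
obs 2: x=0 → posterior Beta(7, 9/4)
obs 3: x=1 → posterior Beta(8, 9/4)
obs 4: x=1 → posterior Beta(9, 9/4)
obs 5: x=1 → posterior Beta(10, 9/4)
obs 6: x=1 → posterior Beta(11, 9/4)
obs 7: x=0 → posterior Beta(11, 13/4)
obs 8: x=0 → posterior Beta(11, 17/4)
obs 9: x=0 → posterior Beta(11, 21/4)
obs 10: x=1 → posterior Beta(12, 21/4)
obs 11: x=1 → posterior Beta(13, 21/4)
obs 12: x=0 → posterior Beta(13, 25/4)
obs 13: x=1 → posterior Beta(14, 25/4)
obs 14: x=1 → posterior Beta(15, 25/4)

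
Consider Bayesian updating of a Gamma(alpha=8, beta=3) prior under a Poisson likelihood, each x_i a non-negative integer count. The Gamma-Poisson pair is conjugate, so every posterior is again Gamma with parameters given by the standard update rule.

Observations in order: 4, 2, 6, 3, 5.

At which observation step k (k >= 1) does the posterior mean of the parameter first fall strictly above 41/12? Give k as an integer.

obs 1: x=4 → posterior Gamma(12, 4)
obs 2: x=2 → posterior Gamma(14, 5)
obs 3: x=6 → posterior Gamma(20, 6)
obs 4: x=3 → posterior Gamma(23, 7)
obs 5: x=5 → posterior Gamma(28, 8)

k = 5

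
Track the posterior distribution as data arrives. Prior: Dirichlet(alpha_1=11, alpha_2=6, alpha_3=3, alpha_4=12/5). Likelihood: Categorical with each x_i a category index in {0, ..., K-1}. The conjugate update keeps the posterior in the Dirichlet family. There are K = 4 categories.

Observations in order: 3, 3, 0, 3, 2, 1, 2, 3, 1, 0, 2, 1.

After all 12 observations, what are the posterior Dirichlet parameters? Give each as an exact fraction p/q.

obs 1: x=3 → posterior Dirichlet(11, 6, 3, 17/5)
obs 2: x=3 → posterior Dirichlet(11, 6, 3, 22/5)
obs 3: x=0 → posterior Dirichlet(12, 6, 3, 22/5)
obs 4: x=3 → posterior Dirichlet(12, 6, 3, 27/5)
obs 5: x=2 → posterior Dirichlet(12, 6, 4, 27/5)
obs 6: x=1 → posterior Dirichlet(12, 7, 4, 27/5)
obs 7: x=2 → posterior Dirichlet(12, 7, 5, 27/5)
obs 8: x=3 → posterior Dirichlet(12, 7, 5, 32/5)
obs 9: x=1 → posterior Dirichlet(12, 8, 5, 32/5)
obs 10: x=0 → posterior Dirichlet(13, 8, 5, 32/5)
obs 11: x=2 → posterior Dirichlet(13, 8, 6, 32/5)
obs 12: x=1 → posterior Dirichlet(13, 9, 6, 32/5)

alpha_1=13, alpha_2=9, alpha_3=6, alpha_4=32/5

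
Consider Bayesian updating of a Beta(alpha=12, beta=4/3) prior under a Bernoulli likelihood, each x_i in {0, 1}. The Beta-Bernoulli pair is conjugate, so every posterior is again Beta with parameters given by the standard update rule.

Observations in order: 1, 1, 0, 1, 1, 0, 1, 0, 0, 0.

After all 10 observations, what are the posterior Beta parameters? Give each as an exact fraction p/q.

obs 1: x=1 → posterior Beta(13, 4/3)
obs 2: x=1 → posterior Beta(14, 4/3)
obs 3: x=0 → posterior Beta(14, 7/3)
obs 4: x=1 → posterior Beta(15, 7/3)
obs 5: x=1 → posterior Beta(16, 7/3)
obs 6: x=0 → posterior Beta(16, 10/3)
obs 7: x=1 → posterior Beta(17, 10/3)
obs 8: x=0 → posterior Beta(17, 13/3)
obs 9: x=0 → posterior Beta(17, 16/3)
obs 10: x=0 → posterior Beta(17, 19/3)

alpha=17, beta=19/3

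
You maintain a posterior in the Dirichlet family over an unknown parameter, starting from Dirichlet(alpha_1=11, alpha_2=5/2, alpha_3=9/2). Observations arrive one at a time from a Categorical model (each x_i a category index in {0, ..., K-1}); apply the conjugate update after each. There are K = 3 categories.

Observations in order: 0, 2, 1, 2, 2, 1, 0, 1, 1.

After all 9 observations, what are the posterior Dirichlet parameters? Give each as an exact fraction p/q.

alpha_1=13, alpha_2=13/2, alpha_3=15/2

obs 1: x=0 → posterior Dirichlet(12, 5/2, 9/2)
obs 2: x=2 → posterior Dirichlet(12, 5/2, 11/2)
obs 3: x=1 → posterior Dirichlet(12, 7/2, 11/2)
obs 4: x=2 → posterior Dirichlet(12, 7/2, 13/2)
obs 5: x=2 → posterior Dirichlet(12, 7/2, 15/2)
obs 6: x=1 → posterior Dirichlet(12, 9/2, 15/2)
obs 7: x=0 → posterior Dirichlet(13, 9/2, 15/2)
obs 8: x=1 → posterior Dirichlet(13, 11/2, 15/2)
obs 9: x=1 → posterior Dirichlet(13, 13/2, 15/2)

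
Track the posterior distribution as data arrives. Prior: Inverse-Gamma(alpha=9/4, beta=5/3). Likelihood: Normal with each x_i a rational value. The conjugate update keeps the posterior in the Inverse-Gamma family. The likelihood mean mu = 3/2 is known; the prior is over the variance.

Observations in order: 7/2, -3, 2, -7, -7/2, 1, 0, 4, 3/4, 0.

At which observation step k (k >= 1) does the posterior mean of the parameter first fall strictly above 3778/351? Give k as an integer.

k = 4

obs 1: x=7/2 → posterior Inverse-Gamma(11/4, 11/3)
obs 2: x=-3 → posterior Inverse-Gamma(13/4, 331/24)
obs 3: x=2 → posterior Inverse-Gamma(15/4, 167/12)
obs 4: x=-7 → posterior Inverse-Gamma(17/4, 1201/24)
obs 5: x=-7/2 → posterior Inverse-Gamma(19/4, 1501/24)
obs 6: x=1 → posterior Inverse-Gamma(21/4, 188/3)
obs 7: x=0 → posterior Inverse-Gamma(23/4, 1531/24)
obs 8: x=4 → posterior Inverse-Gamma(25/4, 803/12)
obs 9: x=3/4 → posterior Inverse-Gamma(27/4, 6451/96)
obs 10: x=0 → posterior Inverse-Gamma(29/4, 6559/96)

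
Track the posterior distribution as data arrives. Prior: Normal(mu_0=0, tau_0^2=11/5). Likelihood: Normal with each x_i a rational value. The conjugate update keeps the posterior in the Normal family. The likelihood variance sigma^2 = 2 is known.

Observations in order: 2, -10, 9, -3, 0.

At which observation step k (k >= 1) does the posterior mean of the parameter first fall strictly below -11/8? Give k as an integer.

obs 1: x=2 → posterior Normal(22/21, 22/21)
obs 2: x=-10 → posterior Normal(-11/4, 11/16)
obs 3: x=9 → posterior Normal(11/43, 22/43)
obs 4: x=-3 → posterior Normal(-11/27, 11/27)
obs 5: x=0 → posterior Normal(-22/65, 22/65)

k = 2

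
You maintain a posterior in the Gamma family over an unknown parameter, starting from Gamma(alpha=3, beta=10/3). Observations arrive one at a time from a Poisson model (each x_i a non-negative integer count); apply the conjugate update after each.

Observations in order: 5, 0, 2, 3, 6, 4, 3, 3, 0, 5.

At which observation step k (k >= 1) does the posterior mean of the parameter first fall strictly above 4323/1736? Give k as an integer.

obs 1: x=5 → posterior Gamma(8, 13/3)
obs 2: x=0 → posterior Gamma(8, 16/3)
obs 3: x=2 → posterior Gamma(10, 19/3)
obs 4: x=3 → posterior Gamma(13, 22/3)
obs 5: x=6 → posterior Gamma(19, 25/3)
obs 6: x=4 → posterior Gamma(23, 28/3)
obs 7: x=3 → posterior Gamma(26, 31/3)
obs 8: x=3 → posterior Gamma(29, 34/3)
obs 9: x=0 → posterior Gamma(29, 37/3)
obs 10: x=5 → posterior Gamma(34, 40/3)

k = 7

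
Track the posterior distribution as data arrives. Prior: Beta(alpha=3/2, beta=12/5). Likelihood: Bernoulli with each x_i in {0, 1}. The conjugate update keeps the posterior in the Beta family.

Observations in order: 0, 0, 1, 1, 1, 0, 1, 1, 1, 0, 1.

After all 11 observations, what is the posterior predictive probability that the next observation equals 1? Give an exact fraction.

85/149

obs 1: x=0 → posterior Beta(3/2, 17/5)
obs 2: x=0 → posterior Beta(3/2, 22/5)
obs 3: x=1 → posterior Beta(5/2, 22/5)
obs 4: x=1 → posterior Beta(7/2, 22/5)
obs 5: x=1 → posterior Beta(9/2, 22/5)
obs 6: x=0 → posterior Beta(9/2, 27/5)
obs 7: x=1 → posterior Beta(11/2, 27/5)
obs 8: x=1 → posterior Beta(13/2, 27/5)
obs 9: x=1 → posterior Beta(15/2, 27/5)
obs 10: x=0 → posterior Beta(15/2, 32/5)
obs 11: x=1 → posterior Beta(17/2, 32/5)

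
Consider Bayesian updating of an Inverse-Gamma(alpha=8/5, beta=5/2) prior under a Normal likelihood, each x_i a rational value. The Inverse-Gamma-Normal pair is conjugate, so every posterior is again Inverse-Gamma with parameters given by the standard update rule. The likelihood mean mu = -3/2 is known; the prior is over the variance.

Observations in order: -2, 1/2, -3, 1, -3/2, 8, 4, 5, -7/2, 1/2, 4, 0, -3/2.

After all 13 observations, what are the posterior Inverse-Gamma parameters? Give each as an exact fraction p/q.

alpha=81/10, beta=221/2

obs 1: x=-2 → posterior Inverse-Gamma(21/10, 21/8)
obs 2: x=1/2 → posterior Inverse-Gamma(13/5, 37/8)
obs 3: x=-3 → posterior Inverse-Gamma(31/10, 23/4)
obs 4: x=1 → posterior Inverse-Gamma(18/5, 71/8)
obs 5: x=-3/2 → posterior Inverse-Gamma(41/10, 71/8)
obs 6: x=8 → posterior Inverse-Gamma(23/5, 54)
obs 7: x=4 → posterior Inverse-Gamma(51/10, 553/8)
obs 8: x=5 → posterior Inverse-Gamma(28/5, 361/4)
obs 9: x=-7/2 → posterior Inverse-Gamma(61/10, 369/4)
obs 10: x=1/2 → posterior Inverse-Gamma(33/5, 377/4)
obs 11: x=4 → posterior Inverse-Gamma(71/10, 875/8)
obs 12: x=0 → posterior Inverse-Gamma(38/5, 221/2)
obs 13: x=-3/2 → posterior Inverse-Gamma(81/10, 221/2)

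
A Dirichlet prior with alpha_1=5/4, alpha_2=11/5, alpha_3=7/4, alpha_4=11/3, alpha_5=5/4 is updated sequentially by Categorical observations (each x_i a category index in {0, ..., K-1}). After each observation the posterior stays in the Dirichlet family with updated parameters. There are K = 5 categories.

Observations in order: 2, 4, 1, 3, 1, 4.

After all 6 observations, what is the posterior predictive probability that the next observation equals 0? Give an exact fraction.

obs 1: x=2 → posterior Dirichlet(5/4, 11/5, 11/4, 11/3, 5/4)
obs 2: x=4 → posterior Dirichlet(5/4, 11/5, 11/4, 11/3, 9/4)
obs 3: x=1 → posterior Dirichlet(5/4, 16/5, 11/4, 11/3, 9/4)
obs 4: x=3 → posterior Dirichlet(5/4, 16/5, 11/4, 14/3, 9/4)
obs 5: x=1 → posterior Dirichlet(5/4, 21/5, 11/4, 14/3, 9/4)
obs 6: x=4 → posterior Dirichlet(5/4, 21/5, 11/4, 14/3, 13/4)

75/967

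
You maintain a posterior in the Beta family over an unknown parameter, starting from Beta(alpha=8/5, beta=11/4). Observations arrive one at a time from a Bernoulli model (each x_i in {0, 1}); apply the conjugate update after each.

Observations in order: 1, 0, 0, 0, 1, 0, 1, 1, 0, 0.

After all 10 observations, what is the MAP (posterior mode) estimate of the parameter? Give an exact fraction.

obs 1: x=1 → posterior Beta(13/5, 11/4)
obs 2: x=0 → posterior Beta(13/5, 15/4)
obs 3: x=0 → posterior Beta(13/5, 19/4)
obs 4: x=0 → posterior Beta(13/5, 23/4)
obs 5: x=1 → posterior Beta(18/5, 23/4)
obs 6: x=0 → posterior Beta(18/5, 27/4)
obs 7: x=1 → posterior Beta(23/5, 27/4)
obs 8: x=1 → posterior Beta(28/5, 27/4)
obs 9: x=0 → posterior Beta(28/5, 31/4)
obs 10: x=0 → posterior Beta(28/5, 35/4)

92/247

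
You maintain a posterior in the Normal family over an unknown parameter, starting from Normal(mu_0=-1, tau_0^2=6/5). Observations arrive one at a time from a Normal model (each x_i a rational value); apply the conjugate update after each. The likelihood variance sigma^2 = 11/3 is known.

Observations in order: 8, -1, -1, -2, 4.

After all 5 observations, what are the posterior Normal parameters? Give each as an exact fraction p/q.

mu_0=89/145, tau_0^2=66/145

obs 1: x=8 → posterior Normal(89/73, 66/73)
obs 2: x=-1 → posterior Normal(71/91, 66/91)
obs 3: x=-1 → posterior Normal(53/109, 66/109)
obs 4: x=-2 → posterior Normal(17/127, 66/127)
obs 5: x=4 → posterior Normal(89/145, 66/145)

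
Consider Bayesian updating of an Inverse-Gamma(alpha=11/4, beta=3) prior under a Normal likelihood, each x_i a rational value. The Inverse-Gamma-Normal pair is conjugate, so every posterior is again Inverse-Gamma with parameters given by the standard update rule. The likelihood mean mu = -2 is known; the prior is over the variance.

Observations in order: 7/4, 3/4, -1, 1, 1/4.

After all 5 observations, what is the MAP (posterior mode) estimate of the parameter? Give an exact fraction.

683/200

obs 1: x=7/4 → posterior Inverse-Gamma(13/4, 321/32)
obs 2: x=3/4 → posterior Inverse-Gamma(15/4, 221/16)
obs 3: x=-1 → posterior Inverse-Gamma(17/4, 229/16)
obs 4: x=1 → posterior Inverse-Gamma(19/4, 301/16)
obs 5: x=1/4 → posterior Inverse-Gamma(21/4, 683/32)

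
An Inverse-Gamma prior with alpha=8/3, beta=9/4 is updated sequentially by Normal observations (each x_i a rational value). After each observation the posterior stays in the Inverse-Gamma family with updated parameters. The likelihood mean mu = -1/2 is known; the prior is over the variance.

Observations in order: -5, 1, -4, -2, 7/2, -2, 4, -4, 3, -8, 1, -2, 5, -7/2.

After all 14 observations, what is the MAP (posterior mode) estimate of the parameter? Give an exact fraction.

obs 1: x=-5 → posterior Inverse-Gamma(19/6, 99/8)
obs 2: x=1 → posterior Inverse-Gamma(11/3, 27/2)
obs 3: x=-4 → posterior Inverse-Gamma(25/6, 157/8)
obs 4: x=-2 → posterior Inverse-Gamma(14/3, 83/4)
obs 5: x=7/2 → posterior Inverse-Gamma(31/6, 115/4)
obs 6: x=-2 → posterior Inverse-Gamma(17/3, 239/8)
obs 7: x=4 → posterior Inverse-Gamma(37/6, 40)
obs 8: x=-4 → posterior Inverse-Gamma(20/3, 369/8)
obs 9: x=3 → posterior Inverse-Gamma(43/6, 209/4)
obs 10: x=-8 → posterior Inverse-Gamma(23/3, 643/8)
obs 11: x=1 → posterior Inverse-Gamma(49/6, 163/2)
obs 12: x=-2 → posterior Inverse-Gamma(26/3, 661/8)
obs 13: x=5 → posterior Inverse-Gamma(55/6, 391/4)
obs 14: x=-7/2 → posterior Inverse-Gamma(29/3, 409/4)

1227/128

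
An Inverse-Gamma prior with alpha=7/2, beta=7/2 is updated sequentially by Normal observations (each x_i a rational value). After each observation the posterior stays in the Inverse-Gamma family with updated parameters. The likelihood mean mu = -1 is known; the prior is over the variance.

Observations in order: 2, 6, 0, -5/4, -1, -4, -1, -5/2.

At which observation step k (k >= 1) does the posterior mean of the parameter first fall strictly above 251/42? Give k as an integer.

k = 2

obs 1: x=2 → posterior Inverse-Gamma(4, 8)
obs 2: x=6 → posterior Inverse-Gamma(9/2, 65/2)
obs 3: x=0 → posterior Inverse-Gamma(5, 33)
obs 4: x=-5/4 → posterior Inverse-Gamma(11/2, 1057/32)
obs 5: x=-1 → posterior Inverse-Gamma(6, 1057/32)
obs 6: x=-4 → posterior Inverse-Gamma(13/2, 1201/32)
obs 7: x=-1 → posterior Inverse-Gamma(7, 1201/32)
obs 8: x=-5/2 → posterior Inverse-Gamma(15/2, 1237/32)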